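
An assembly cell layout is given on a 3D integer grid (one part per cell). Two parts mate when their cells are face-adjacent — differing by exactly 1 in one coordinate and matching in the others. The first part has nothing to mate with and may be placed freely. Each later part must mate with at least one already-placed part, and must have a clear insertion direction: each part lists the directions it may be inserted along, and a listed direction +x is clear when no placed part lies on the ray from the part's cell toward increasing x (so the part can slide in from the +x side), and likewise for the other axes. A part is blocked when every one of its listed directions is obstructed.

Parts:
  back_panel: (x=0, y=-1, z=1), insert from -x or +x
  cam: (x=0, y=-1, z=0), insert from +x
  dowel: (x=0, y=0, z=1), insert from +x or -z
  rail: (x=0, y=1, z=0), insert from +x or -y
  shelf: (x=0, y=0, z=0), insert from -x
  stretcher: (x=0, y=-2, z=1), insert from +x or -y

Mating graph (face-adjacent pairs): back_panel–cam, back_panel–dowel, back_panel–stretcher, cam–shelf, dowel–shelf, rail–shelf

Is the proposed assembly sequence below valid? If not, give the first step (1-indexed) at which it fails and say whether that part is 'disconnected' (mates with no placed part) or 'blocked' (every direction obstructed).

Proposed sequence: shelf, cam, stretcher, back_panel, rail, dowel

Invalid at step 3 (disconnected)

1. shelf@(0, 0, 0) [-x clear] — {shelf}
2. cam@(0, -1, 0) [+x clear] — {cam, shelf}
3. stretcher@(0, -2, 1) — no placed neighbour ⇒ disconnected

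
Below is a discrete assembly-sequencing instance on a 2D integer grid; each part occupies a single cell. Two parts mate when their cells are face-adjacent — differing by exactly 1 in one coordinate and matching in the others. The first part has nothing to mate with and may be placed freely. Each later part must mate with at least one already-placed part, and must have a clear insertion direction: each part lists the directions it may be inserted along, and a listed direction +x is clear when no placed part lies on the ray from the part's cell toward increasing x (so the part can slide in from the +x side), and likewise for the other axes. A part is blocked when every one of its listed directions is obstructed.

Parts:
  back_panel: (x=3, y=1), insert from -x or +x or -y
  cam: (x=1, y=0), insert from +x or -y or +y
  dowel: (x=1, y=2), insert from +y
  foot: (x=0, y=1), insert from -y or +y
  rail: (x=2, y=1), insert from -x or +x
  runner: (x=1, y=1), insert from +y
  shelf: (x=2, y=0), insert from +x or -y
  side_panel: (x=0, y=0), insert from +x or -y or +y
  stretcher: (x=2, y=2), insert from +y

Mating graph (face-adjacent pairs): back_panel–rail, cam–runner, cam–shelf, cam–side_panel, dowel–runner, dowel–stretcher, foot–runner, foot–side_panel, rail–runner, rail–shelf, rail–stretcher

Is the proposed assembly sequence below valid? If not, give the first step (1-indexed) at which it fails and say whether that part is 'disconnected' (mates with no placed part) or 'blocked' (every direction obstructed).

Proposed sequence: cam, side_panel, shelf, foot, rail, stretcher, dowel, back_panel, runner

1. cam@(1, 0) [+x clear] — {cam}
2. side_panel@(0, 0) [-y clear] — {cam, side_panel}
3. shelf@(2, 0) [+x clear] — {cam, shelf, side_panel}
4. foot@(0, 1) [+y clear] — {cam, foot, shelf, side_panel}
5. rail@(2, 1) [+x clear] — {cam, foot, rail, shelf, side_panel}
6. stretcher@(2, 2) [+y clear] — {cam, foot, rail, shelf, side_panel, stretcher}
7. dowel@(1, 2) [+y clear] — {cam, dowel, foot, rail, shelf, side_panel, stretcher}
8. back_panel@(3, 1) [+x clear] — {back_panel, cam, dowel, foot, rail, shelf, side_panel, stretcher}
9. runner@(1, 1) — +y all obstructed ⇒ blocked

Invalid at step 9 (blocked)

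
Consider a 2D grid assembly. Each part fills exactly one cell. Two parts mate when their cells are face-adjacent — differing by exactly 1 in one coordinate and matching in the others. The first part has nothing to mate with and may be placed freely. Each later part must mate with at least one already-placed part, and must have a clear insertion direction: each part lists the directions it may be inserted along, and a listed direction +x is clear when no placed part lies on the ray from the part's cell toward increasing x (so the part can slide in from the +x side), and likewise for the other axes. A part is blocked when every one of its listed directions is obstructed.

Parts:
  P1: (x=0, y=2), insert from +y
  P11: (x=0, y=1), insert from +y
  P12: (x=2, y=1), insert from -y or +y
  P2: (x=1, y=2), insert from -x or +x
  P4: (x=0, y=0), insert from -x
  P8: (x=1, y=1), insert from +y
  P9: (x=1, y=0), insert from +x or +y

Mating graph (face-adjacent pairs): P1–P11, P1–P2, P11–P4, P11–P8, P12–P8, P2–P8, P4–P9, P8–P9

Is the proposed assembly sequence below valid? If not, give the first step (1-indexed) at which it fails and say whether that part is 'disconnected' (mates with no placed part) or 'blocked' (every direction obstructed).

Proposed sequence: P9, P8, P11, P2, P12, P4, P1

Valid

1. P9@(1, 0) [+x clear] — {P9}
2. P8@(1, 1) [+y clear] — {P8, P9}
3. P11@(0, 1) [+y clear] — {P11, P8, P9}
4. P2@(1, 2) [-x clear] — {P11, P2, P8, P9}
5. P12@(2, 1) [-y clear] — {P11, P12, P2, P8, P9}
6. P4@(0, 0) [-x clear] — {P11, P12, P2, P4, P8, P9}
7. P1@(0, 2) [+y clear] — {P1, P11, P12, P2, P4, P8, P9}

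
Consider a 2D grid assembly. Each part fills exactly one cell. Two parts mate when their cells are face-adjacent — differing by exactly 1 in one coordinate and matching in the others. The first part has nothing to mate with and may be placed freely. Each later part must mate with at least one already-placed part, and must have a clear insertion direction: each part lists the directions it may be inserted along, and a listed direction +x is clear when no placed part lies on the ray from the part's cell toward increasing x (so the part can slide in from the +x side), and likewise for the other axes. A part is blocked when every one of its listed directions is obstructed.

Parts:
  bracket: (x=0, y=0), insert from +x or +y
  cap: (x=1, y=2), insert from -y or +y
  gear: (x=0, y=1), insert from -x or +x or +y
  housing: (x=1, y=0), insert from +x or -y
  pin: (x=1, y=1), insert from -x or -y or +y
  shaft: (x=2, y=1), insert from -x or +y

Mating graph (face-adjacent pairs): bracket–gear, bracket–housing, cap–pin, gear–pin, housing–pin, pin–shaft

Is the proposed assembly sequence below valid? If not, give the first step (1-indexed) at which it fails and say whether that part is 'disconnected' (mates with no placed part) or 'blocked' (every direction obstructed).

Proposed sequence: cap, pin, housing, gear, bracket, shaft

1. cap@(1, 2) [-y clear] — {cap}
2. pin@(1, 1) [-x clear] — {cap, pin}
3. housing@(1, 0) [+x clear] — {cap, housing, pin}
4. gear@(0, 1) [-x clear] — {cap, gear, housing, pin}
5. bracket@(0, 0) — +x/+y all obstructed ⇒ blocked

Invalid at step 5 (blocked)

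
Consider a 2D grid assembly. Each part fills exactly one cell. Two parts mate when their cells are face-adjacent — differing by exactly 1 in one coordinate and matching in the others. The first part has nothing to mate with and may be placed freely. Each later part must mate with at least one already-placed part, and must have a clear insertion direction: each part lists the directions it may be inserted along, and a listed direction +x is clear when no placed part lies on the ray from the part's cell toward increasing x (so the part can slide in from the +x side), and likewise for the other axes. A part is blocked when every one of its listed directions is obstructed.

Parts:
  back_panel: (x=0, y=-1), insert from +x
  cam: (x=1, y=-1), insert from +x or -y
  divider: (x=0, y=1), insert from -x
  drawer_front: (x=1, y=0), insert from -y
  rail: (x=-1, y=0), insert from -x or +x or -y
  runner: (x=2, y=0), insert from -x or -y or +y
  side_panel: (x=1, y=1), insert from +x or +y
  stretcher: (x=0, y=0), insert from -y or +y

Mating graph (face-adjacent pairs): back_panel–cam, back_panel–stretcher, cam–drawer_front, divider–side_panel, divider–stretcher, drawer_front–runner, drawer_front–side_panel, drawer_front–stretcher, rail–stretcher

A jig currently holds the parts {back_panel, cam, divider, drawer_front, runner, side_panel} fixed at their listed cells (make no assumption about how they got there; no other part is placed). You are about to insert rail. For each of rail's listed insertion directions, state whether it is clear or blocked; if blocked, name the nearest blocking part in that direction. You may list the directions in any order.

-x: ray from rail(-1, 0) has no placed part ⇒ clear
+x: nearest on ray is drawer_front@(1, 0) ⇒ blocked
-y: ray from rail(-1, 0) has no placed part ⇒ clear

+x: blocked by drawer_front; -x: clear; -y: clear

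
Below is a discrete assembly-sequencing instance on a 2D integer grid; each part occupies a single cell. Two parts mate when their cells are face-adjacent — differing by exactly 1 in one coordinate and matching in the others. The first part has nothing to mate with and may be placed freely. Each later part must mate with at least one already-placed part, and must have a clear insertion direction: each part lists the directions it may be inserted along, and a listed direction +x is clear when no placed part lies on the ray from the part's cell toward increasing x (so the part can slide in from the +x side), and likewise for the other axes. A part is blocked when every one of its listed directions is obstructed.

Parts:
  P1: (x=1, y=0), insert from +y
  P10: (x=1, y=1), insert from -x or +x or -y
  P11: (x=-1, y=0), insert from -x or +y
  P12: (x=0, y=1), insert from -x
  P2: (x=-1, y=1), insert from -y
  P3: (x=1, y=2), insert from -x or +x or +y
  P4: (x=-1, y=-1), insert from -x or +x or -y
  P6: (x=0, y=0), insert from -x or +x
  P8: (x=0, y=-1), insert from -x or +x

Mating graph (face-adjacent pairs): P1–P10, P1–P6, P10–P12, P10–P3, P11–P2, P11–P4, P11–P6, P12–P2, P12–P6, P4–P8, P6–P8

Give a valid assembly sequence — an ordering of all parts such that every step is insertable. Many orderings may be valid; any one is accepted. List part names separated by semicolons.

P6; P8; P1; P12; P10; P3; P2; P4; P11

1. P6@(0, 0) [-x clear] — {P6}
2. P8@(0, -1) [-x clear] — {P6, P8}
3. P1@(1, 0) [+y clear] — {P1, P6, P8}
4. P12@(0, 1) [-x clear] — {P1, P12, P6, P8}
5. P10@(1, 1) [+x clear] — {P1, P10, P12, P6, P8}
6. P3@(1, 2) [-x clear] — {P1, P10, P12, P3, P6, P8}
7. P2@(-1, 1) [-y clear] — {P1, P10, P12, P2, P3, P6, P8}
8. P4@(-1, -1) [-x clear] — {P1, P10, P12, P2, P3, P4, P6, P8}
9. P11@(-1, 0) [-x clear] — {P1, P10, P11, P12, P2, P3, P4, P6, P8}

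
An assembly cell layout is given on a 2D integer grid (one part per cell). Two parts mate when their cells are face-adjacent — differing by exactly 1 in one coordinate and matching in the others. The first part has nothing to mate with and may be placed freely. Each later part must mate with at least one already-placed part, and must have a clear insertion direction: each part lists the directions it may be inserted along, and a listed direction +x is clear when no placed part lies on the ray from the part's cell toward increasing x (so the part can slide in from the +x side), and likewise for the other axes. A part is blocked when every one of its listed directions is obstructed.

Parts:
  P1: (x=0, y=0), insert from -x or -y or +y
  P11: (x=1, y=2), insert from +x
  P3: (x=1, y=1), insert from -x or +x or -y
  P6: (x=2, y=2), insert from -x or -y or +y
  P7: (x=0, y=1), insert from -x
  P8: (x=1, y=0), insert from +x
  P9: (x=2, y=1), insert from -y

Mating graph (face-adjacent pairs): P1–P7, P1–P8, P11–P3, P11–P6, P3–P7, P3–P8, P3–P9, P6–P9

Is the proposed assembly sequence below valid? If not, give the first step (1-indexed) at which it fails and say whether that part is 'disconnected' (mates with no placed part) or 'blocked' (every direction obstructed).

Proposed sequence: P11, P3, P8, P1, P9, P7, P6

1. P11@(1, 2) [+x clear] — {P11}
2. P3@(1, 1) [-x clear] — {P11, P3}
3. P8@(1, 0) [+x clear] — {P11, P3, P8}
4. P1@(0, 0) [-x clear] — {P1, P11, P3, P8}
5. P9@(2, 1) [-y clear] — {P1, P11, P3, P8, P9}
6. P7@(0, 1) [-x clear] — {P1, P11, P3, P7, P8, P9}
7. P6@(2, 2) [+y clear] — {P1, P11, P3, P6, P7, P8, P9}

Valid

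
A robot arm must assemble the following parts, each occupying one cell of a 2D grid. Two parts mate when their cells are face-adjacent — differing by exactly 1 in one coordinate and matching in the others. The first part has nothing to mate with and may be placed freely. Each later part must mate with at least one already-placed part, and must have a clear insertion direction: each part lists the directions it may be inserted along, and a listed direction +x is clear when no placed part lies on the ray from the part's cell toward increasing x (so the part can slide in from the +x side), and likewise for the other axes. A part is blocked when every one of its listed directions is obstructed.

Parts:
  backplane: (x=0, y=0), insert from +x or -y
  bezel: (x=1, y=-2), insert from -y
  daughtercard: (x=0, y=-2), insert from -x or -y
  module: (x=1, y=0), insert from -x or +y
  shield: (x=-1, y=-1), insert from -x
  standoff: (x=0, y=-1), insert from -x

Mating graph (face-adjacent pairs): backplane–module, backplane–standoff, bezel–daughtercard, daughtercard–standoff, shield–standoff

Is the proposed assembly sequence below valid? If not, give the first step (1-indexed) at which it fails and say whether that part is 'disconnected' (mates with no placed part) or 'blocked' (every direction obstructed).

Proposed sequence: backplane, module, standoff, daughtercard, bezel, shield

1. backplane@(0, 0) [+x clear] — {backplane}
2. module@(1, 0) [+y clear] — {backplane, module}
3. standoff@(0, -1) [-x clear] — {backplane, module, standoff}
4. daughtercard@(0, -2) [-x clear] — {backplane, daughtercard, module, standoff}
5. bezel@(1, -2) [-y clear] — {backplane, bezel, daughtercard, module, standoff}
6. shield@(-1, -1) [-x clear] — {backplane, bezel, daughtercard, module, shield, standoff}

Valid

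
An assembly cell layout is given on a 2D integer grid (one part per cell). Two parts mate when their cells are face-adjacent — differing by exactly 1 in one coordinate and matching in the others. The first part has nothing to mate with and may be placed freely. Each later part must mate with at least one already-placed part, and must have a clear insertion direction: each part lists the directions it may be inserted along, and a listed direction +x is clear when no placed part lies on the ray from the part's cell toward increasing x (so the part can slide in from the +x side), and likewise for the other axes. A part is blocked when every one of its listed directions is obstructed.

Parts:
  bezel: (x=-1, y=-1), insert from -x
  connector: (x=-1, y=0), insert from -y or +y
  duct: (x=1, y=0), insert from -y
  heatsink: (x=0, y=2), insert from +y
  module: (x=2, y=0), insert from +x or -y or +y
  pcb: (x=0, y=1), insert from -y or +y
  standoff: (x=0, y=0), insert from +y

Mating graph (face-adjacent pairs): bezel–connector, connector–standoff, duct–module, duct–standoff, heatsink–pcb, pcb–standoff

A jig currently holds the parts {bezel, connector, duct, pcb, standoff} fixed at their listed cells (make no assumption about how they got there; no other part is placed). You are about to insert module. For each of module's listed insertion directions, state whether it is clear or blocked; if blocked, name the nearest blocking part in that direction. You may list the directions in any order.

+x: clear; +y: clear; -y: clear

+x: ray from module(2, 0) has no placed part ⇒ clear
-y: ray from module(2, 0) has no placed part ⇒ clear
+y: ray from module(2, 0) has no placed part ⇒ clear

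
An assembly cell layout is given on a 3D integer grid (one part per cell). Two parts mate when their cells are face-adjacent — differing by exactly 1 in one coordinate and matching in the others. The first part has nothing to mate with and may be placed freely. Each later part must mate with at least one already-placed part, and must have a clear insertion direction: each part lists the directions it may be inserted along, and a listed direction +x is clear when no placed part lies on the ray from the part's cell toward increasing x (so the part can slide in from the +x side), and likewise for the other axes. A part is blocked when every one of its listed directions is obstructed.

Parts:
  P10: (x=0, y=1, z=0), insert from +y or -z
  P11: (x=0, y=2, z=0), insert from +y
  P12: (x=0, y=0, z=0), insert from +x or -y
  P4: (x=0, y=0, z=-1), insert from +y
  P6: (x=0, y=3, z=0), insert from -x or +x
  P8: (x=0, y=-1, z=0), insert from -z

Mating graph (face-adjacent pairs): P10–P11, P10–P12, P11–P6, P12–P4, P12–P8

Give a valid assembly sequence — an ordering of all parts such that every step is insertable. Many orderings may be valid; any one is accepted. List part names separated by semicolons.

1. P12@(0, 0, 0) [+x clear] — {P12}
2. P4@(0, 0, -1) [+y clear] — {P12, P4}
3. P8@(0, -1, 0) [-z clear] — {P12, P4, P8}
4. P10@(0, 1, 0) [+y clear] — {P10, P12, P4, P8}
5. P11@(0, 2, 0) [+y clear] — {P10, P11, P12, P4, P8}
6. P6@(0, 3, 0) [-x clear] — {P10, P11, P12, P4, P6, P8}

P12; P4; P8; P10; P11; P6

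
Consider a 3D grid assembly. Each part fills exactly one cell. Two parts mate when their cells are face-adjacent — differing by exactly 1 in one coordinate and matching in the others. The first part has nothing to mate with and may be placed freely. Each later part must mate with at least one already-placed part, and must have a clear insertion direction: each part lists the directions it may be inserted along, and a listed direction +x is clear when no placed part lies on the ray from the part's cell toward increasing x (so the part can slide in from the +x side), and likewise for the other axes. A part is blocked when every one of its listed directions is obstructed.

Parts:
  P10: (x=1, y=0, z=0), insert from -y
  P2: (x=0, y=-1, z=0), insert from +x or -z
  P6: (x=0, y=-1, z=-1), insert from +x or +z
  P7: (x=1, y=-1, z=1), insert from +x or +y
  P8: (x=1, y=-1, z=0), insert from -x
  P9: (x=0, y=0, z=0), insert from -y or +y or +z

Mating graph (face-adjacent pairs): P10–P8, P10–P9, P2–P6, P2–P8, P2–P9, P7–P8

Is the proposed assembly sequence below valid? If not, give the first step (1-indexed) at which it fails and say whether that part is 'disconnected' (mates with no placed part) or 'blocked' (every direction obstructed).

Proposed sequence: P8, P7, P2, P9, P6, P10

Invalid at step 6 (blocked)

1. P8@(1, -1, 0) [-x clear] — {P8}
2. P7@(1, -1, 1) [+x clear] — {P7, P8}
3. P2@(0, -1, 0) [-z clear] — {P2, P7, P8}
4. P9@(0, 0, 0) [+y clear] — {P2, P7, P8, P9}
5. P6@(0, -1, -1) [+x clear] — {P2, P6, P7, P8, P9}
6. P10@(1, 0, 0) — -y all obstructed ⇒ blocked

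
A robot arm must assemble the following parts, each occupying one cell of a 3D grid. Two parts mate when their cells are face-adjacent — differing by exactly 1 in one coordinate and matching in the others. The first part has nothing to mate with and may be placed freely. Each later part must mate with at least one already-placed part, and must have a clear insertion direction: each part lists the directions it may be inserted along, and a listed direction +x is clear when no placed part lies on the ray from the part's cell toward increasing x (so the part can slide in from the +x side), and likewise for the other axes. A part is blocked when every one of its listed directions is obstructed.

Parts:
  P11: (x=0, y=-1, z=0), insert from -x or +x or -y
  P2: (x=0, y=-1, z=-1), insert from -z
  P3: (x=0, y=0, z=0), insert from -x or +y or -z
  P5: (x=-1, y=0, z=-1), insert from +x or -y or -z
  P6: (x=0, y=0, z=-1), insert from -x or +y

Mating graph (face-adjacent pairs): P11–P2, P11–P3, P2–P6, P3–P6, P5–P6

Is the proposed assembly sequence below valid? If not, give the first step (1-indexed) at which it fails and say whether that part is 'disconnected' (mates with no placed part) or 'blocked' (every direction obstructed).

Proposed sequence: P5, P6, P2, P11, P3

1. P5@(-1, 0, -1) [+x clear] — {P5}
2. P6@(0, 0, -1) [+y clear] — {P5, P6}
3. P2@(0, -1, -1) [-z clear] — {P2, P5, P6}
4. P11@(0, -1, 0) [-x clear] — {P11, P2, P5, P6}
5. P3@(0, 0, 0) [-x clear] — {P11, P2, P3, P5, P6}

Valid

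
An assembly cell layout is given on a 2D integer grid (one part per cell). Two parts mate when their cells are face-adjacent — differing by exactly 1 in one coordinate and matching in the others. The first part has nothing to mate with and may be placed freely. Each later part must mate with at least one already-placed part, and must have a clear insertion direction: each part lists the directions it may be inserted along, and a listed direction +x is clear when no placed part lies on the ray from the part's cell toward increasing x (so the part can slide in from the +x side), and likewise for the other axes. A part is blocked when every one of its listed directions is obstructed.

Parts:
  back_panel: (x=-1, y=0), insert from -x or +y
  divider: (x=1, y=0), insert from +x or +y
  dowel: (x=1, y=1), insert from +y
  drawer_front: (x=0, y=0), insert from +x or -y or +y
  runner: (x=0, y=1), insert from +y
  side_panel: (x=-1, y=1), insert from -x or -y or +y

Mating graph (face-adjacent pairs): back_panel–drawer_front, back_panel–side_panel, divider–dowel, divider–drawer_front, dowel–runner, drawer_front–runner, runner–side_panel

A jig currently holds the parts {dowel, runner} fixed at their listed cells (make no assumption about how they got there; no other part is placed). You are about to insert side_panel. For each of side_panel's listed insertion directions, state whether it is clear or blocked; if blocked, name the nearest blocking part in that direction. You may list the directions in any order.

+y: clear; -x: clear; -y: clear

-x: ray from side_panel(-1, 1) has no placed part ⇒ clear
-y: ray from side_panel(-1, 1) has no placed part ⇒ clear
+y: ray from side_panel(-1, 1) has no placed part ⇒ clear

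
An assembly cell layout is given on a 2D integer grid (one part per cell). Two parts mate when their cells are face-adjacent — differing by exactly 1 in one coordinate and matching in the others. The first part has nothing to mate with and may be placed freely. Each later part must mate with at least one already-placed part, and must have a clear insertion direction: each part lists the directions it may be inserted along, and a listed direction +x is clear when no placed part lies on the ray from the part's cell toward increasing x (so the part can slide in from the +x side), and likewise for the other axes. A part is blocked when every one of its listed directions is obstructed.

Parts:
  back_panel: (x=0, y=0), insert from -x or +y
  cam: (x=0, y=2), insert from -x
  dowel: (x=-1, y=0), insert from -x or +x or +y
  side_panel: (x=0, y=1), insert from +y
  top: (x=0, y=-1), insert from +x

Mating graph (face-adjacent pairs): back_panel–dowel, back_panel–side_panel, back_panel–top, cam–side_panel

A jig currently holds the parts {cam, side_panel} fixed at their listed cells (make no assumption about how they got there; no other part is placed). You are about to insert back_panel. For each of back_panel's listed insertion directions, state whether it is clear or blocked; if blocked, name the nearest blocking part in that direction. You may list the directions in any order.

-x: ray from back_panel(0, 0) has no placed part ⇒ clear
+y: nearest on ray is side_panel@(0, 1) ⇒ blocked

+y: blocked by side_panel; -x: clear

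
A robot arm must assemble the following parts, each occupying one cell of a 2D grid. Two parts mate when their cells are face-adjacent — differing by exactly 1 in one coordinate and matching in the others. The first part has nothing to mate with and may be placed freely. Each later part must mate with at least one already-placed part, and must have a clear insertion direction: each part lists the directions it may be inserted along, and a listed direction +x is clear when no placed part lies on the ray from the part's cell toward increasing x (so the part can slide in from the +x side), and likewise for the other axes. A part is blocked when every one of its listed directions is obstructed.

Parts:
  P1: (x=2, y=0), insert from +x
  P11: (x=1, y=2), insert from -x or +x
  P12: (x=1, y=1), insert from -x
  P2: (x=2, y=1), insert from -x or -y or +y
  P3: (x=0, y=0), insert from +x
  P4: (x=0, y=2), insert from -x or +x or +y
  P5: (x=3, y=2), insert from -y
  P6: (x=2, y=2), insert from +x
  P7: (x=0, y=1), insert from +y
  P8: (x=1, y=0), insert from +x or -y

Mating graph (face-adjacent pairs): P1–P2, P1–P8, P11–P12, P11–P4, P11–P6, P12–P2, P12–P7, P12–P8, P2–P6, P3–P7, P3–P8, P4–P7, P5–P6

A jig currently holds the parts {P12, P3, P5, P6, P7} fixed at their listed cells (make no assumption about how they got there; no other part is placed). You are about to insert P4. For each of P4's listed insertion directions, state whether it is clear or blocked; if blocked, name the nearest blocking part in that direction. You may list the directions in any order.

+x: blocked by P6; +y: clear; -x: clear

-x: ray from P4(0, 2) has no placed part ⇒ clear
+x: nearest on ray is P6@(2, 2) ⇒ blocked
+y: ray from P4(0, 2) has no placed part ⇒ clear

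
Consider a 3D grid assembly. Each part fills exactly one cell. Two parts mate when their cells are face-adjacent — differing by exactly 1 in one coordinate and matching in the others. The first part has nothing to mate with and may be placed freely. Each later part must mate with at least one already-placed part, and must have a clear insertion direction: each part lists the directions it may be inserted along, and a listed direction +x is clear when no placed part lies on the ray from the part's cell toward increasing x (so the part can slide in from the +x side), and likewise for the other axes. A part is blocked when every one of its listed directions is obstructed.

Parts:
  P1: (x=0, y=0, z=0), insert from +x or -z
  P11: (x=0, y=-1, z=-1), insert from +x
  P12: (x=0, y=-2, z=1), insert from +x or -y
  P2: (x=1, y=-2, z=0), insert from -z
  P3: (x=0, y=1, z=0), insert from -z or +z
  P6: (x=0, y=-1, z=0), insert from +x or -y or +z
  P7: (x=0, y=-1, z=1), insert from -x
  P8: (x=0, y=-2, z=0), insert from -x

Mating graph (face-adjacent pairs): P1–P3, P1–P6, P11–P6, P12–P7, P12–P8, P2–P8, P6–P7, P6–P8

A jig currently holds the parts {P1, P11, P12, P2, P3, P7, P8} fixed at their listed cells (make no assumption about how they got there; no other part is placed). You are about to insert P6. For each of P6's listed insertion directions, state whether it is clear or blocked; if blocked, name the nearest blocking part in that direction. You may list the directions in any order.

+x: clear; +z: blocked by P7; -y: blocked by P8

+x: ray from P6(0, -1, 0) has no placed part ⇒ clear
-y: nearest on ray is P8@(0, -2, 0) ⇒ blocked
+z: nearest on ray is P7@(0, -1, 1) ⇒ blocked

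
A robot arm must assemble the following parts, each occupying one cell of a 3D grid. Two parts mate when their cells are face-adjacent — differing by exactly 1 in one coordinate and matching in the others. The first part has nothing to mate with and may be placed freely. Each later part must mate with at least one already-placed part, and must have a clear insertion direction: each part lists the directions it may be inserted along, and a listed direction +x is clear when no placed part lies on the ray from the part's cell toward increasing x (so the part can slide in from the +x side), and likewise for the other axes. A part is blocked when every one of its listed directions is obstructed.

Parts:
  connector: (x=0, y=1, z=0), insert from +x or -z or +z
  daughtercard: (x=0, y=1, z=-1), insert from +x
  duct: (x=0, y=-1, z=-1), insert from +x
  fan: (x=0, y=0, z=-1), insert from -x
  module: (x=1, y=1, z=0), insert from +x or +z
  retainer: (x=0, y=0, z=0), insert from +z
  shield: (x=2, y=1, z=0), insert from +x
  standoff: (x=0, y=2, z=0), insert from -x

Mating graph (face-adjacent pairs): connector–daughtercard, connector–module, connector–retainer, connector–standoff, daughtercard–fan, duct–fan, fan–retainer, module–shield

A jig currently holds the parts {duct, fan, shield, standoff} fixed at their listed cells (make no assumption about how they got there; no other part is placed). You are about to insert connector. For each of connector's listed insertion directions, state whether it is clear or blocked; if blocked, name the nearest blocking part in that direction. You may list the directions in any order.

+x: blocked by shield; +z: clear; -z: clear

+x: nearest on ray is shield@(2, 1, 0) ⇒ blocked
-z: ray from connector(0, 1, 0) has no placed part ⇒ clear
+z: ray from connector(0, 1, 0) has no placed part ⇒ clear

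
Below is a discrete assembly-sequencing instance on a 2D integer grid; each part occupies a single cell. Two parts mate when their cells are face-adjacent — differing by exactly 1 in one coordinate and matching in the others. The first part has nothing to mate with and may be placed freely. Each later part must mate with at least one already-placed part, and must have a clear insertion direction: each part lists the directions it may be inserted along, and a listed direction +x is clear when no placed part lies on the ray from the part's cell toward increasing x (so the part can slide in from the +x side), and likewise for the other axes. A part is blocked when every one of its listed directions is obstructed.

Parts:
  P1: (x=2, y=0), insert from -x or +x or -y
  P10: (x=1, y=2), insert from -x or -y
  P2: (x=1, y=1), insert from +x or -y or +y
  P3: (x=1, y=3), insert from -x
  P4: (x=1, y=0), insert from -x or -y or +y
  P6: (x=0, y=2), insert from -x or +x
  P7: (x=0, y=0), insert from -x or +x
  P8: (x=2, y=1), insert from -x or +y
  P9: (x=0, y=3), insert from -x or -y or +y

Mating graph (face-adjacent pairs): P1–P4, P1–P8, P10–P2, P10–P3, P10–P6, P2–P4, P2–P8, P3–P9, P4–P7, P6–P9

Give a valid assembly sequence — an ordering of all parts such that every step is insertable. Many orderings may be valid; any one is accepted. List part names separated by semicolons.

P4; P2; P8; P10; P6; P3; P9; P1; P7

1. P4@(1, 0) [-x clear] — {P4}
2. P2@(1, 1) [+x clear] — {P2, P4}
3. P8@(2, 1) [+y clear] — {P2, P4, P8}
4. P10@(1, 2) [-x clear] — {P10, P2, P4, P8}
5. P6@(0, 2) [-x clear] — {P10, P2, P4, P6, P8}
6. P3@(1, 3) [-x clear] — {P10, P2, P3, P4, P6, P8}
7. P9@(0, 3) [-x clear] — {P10, P2, P3, P4, P6, P8, P9}
8. P1@(2, 0) [+x clear] — {P1, P10, P2, P3, P4, P6, P8, P9}
9. P7@(0, 0) [-x clear] — {P1, P10, P2, P3, P4, P6, P7, P8, P9}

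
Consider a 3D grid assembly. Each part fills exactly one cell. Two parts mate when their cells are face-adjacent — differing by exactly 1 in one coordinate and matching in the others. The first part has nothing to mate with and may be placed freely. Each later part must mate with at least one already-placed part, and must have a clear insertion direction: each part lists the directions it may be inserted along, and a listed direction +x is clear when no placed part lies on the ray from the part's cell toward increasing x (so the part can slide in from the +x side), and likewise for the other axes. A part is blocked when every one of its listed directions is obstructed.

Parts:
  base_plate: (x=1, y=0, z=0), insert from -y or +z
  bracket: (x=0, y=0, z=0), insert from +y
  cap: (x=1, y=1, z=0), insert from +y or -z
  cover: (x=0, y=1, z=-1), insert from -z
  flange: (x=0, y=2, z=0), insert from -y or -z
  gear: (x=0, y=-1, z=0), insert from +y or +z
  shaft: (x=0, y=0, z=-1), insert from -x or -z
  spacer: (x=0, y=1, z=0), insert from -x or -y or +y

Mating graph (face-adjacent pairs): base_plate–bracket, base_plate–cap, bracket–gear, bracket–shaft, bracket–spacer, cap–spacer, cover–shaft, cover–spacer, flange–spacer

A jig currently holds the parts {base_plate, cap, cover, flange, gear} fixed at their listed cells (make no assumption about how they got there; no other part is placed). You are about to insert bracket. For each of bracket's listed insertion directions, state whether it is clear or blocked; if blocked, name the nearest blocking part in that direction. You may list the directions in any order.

+y: nearest on ray is flange@(0, 2, 0) ⇒ blocked

+y: blocked by flange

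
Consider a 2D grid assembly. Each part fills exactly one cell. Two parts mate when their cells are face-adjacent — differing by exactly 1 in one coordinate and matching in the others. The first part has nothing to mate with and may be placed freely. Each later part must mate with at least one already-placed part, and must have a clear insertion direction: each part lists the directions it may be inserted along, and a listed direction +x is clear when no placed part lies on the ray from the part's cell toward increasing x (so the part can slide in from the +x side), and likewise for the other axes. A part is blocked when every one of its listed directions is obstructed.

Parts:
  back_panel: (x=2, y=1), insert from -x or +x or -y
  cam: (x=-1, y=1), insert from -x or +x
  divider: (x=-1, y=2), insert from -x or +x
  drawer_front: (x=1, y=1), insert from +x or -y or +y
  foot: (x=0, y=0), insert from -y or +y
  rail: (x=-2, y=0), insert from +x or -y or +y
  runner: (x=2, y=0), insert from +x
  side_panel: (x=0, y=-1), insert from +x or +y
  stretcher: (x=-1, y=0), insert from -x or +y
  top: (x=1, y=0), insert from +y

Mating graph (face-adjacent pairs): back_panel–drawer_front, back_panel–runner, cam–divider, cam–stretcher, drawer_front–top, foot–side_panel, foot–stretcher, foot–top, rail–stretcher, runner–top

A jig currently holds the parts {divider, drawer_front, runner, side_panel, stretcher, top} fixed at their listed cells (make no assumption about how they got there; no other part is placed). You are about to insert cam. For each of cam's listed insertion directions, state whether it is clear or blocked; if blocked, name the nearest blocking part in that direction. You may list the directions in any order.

-x: ray from cam(-1, 1) has no placed part ⇒ clear
+x: nearest on ray is drawer_front@(1, 1) ⇒ blocked

+x: blocked by drawer_front; -x: clear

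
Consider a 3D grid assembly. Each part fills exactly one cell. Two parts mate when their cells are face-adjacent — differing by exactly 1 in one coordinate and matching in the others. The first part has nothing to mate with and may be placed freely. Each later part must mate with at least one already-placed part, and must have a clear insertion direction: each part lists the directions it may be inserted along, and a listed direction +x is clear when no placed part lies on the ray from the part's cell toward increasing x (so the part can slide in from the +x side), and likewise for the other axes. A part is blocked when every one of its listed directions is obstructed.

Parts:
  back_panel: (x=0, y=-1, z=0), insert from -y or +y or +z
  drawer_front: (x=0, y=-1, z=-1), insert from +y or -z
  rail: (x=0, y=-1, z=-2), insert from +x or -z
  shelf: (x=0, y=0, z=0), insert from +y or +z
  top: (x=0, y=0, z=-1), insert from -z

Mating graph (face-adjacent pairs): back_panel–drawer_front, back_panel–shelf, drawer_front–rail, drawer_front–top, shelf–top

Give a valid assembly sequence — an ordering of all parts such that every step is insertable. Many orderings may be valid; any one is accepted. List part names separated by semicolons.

1. shelf@(0, 0, 0) [+y clear] — {shelf}
2. back_panel@(0, -1, 0) [-y clear] — {back_panel, shelf}
3. drawer_front@(0, -1, -1) [+y clear] — {back_panel, drawer_front, shelf}
4. rail@(0, -1, -2) [+x clear] — {back_panel, drawer_front, rail, shelf}
5. top@(0, 0, -1) [-z clear] — {back_panel, drawer_front, rail, shelf, top}

shelf; back_panel; drawer_front; rail; top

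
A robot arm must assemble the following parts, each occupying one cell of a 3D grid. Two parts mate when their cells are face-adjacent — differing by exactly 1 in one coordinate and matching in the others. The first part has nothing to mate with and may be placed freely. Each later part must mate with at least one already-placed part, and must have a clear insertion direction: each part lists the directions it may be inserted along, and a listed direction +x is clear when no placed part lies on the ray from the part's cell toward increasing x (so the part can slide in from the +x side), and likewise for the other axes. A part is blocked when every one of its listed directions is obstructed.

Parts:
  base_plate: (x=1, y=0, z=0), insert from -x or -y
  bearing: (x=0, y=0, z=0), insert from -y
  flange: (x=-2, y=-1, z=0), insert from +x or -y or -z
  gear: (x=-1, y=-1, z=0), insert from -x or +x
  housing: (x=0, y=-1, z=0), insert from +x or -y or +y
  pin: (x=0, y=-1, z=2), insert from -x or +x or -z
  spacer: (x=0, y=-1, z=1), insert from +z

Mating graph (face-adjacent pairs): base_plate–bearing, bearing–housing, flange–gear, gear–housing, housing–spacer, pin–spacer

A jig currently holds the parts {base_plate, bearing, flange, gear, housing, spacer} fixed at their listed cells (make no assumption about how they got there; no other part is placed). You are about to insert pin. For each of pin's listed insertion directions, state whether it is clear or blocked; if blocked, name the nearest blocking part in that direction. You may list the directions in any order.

+x: clear; -x: clear; -z: blocked by spacer

-x: ray from pin(0, -1, 2) has no placed part ⇒ clear
+x: ray from pin(0, -1, 2) has no placed part ⇒ clear
-z: nearest on ray is spacer@(0, -1, 1) ⇒ blocked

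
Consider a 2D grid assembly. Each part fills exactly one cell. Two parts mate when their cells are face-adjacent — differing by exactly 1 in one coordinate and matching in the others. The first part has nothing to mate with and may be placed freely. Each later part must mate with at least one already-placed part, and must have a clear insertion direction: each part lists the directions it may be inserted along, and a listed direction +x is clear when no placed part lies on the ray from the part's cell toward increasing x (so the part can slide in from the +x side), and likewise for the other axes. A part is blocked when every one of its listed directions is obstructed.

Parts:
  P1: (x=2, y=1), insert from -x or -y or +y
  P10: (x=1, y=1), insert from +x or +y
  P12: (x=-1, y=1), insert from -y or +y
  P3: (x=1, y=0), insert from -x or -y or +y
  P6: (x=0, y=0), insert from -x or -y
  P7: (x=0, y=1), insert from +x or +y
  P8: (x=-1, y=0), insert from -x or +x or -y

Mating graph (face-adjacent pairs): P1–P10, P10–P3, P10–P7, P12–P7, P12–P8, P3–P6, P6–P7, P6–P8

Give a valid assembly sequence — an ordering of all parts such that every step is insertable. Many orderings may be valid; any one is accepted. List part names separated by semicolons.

P8; P12; P6; P3; P10; P7; P1

1. P8@(-1, 0) [-x clear] — {P8}
2. P12@(-1, 1) [+y clear] — {P12, P8}
3. P6@(0, 0) [-y clear] — {P12, P6, P8}
4. P3@(1, 0) [-y clear] — {P12, P3, P6, P8}
5. P10@(1, 1) [+x clear] — {P10, P12, P3, P6, P8}
6. P7@(0, 1) [+y clear] — {P10, P12, P3, P6, P7, P8}
7. P1@(2, 1) [-y clear] — {P1, P10, P12, P3, P6, P7, P8}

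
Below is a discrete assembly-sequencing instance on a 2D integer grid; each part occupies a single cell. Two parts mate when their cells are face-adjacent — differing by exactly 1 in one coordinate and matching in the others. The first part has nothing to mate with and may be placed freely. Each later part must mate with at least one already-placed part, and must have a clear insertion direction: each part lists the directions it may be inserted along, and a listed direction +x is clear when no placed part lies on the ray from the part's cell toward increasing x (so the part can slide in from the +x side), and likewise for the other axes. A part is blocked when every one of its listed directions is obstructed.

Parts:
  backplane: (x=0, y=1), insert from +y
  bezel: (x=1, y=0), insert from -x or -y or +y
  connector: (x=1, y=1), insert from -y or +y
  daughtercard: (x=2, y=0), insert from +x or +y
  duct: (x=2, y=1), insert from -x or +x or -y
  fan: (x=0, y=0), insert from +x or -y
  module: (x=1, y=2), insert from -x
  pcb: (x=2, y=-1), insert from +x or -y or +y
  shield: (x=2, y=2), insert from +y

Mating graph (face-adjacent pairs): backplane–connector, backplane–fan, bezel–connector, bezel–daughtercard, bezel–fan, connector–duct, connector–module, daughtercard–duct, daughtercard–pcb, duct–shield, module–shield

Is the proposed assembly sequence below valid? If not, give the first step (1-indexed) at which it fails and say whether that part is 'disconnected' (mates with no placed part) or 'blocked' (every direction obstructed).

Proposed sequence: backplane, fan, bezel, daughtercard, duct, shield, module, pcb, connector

1. backplane@(0, 1) [+y clear] — {backplane}
2. fan@(0, 0) [+x clear] — {backplane, fan}
3. bezel@(1, 0) [-y clear] — {backplane, bezel, fan}
4. daughtercard@(2, 0) [+x clear] — {backplane, bezel, daughtercard, fan}
5. duct@(2, 1) [+x clear] — {backplane, bezel, daughtercard, duct, fan}
6. shield@(2, 2) [+y clear] — {backplane, bezel, daughtercard, duct, fan, shield}
7. module@(1, 2) [-x clear] — {backplane, bezel, daughtercard, duct, fan, module, shield}
8. pcb@(2, -1) [+x clear] — {backplane, bezel, daughtercard, duct, fan, module, pcb, shield}
9. connector@(1, 1) — -y/+y all obstructed ⇒ blocked

Invalid at step 9 (blocked)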